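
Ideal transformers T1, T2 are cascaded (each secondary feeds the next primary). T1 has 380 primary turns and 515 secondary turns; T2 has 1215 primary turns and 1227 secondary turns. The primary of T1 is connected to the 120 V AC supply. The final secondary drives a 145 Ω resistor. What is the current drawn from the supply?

After T1: V = 120.00 × 515/380 = 162.63 V.
After T2: V = 162.63 × 1227/1215 = 164.24 V.
I_load = 164.24/145 = 1.1327 A, so P_out = 164.24 × 1.1327 = 186.03 W.
All ideal ⇒ P_in = P_out, so I_supply = 186.03/120 = 1.55 A.

I_supply ≈ 1.55 A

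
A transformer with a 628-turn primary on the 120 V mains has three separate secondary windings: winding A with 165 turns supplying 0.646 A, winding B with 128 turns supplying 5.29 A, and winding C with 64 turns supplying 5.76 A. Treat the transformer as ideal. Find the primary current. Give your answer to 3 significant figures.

I_p ≈ 1.83 A

V_A = 120 × 165/628 = 31.529 V; V_B = 120 × 128/628 = 24.459 V; V_C = 120 × 64/628 = 12.229 V.
P_out = V_A I_A + V_B I_B + V_C I_C = 31.529×0.646 + 24.459×5.29 + 12.229×5.76 = 20.368 + 129.39 + 70.441 = 220.19 W.
Ideal ⇒ P_in = P_out, so I_p = P_out/V_p = 220.19/120 = 1.83 A.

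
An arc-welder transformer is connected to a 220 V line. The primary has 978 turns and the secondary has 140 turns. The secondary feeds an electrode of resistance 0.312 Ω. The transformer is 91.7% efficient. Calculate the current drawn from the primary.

I_p ≈ 15.8 A

V_s = 220 × 140/978 = 31.493 V.
I_s = V_s/R = 31.493/0.312 = 100.94 A.
P_out = V_s I_s = 31.493 × 100.94 = 3178.8 W.
P_in = P_out/η = 3178.8/0.917 = 3466.6 W.
I_p = P_in/V_p = 3466.6/220 = 15.8 A.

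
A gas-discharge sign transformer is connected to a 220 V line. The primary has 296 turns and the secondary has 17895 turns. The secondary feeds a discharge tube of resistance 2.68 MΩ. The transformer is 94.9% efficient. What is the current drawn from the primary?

V_s = 220 × 17895/296 = 13300 V.
I_s = V_s/R = 13300/(2.68×10^6) = 0.0049628 A.
P_out = V_s I_s = 13300 × 0.0049628 = 66.007 W.
P_in = P_out/η = 66.007/0.949 = 69.554 W.
I_p = P_in/V_p = 69.554/220 = 0.316 A.

I_p ≈ 0.316 A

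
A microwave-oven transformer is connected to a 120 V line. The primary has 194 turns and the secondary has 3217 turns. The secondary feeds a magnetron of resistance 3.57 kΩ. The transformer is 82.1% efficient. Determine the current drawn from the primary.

V_s = 120 × 3217/194 = 1989.9 V.
I_s = V_s/R = 1989.9/3570 = 0.55739 A.
P_out = V_s I_s = 1989.9 × 0.55739 = 1109.2 W.
P_in = P_out/η = 1109.2/0.821 = 1351.0 W.
I_p = P_in/V_p = 1351.0/120 = 11.3 A.

I_p ≈ 11.3 A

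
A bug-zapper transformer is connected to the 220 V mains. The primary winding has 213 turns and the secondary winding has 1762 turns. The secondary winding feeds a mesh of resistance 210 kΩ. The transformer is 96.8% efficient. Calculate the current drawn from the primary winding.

I_p ≈ 0.0741 A

V_s = 220 × 1762/213 = 1819.9 V.
I_s = V_s/R = 1819.9/210000 = 0.0086662 A.
P_out = V_s I_s = 1819.9 × 0.0086662 = 15.772 W.
P_in = P_out/η = 15.772/0.968 = 16.293 W.
I_p = P_in/V_p = 16.293/220 = 0.0741 A.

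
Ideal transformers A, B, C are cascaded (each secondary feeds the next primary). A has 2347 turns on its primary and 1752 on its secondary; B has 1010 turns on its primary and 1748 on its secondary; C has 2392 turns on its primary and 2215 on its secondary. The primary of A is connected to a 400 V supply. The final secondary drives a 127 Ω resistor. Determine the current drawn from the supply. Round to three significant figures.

I_supply ≈ 4.51 A

After A: V = 400.00 × 1752/2347 = 298.59 V.
After B: V = 298.59 × 1748/1010 = 516.77 V.
After C: V = 516.77 × 2215/2392 = 478.53 V.
I_load = 478.53/127 = 3.7680 A, so P_out = 478.53 × 3.7680 = 1803.1 W.
All ideal ⇒ P_in = P_out, so I_supply = 1803.1/400 = 4.51 A.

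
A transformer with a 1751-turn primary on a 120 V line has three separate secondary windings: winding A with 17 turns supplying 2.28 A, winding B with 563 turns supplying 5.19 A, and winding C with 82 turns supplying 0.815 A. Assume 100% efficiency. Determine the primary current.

V_A = 120 × 17/1751 = 1.1650 V; V_B = 120 × 563/1751 = 38.584 V; V_C = 120 × 82/1751 = 5.6196 V.
P_out = V_A I_A + V_B I_B + V_C I_C = 1.1650×2.28 + 38.584×5.19 + 5.6196×0.815 = 2.6563 + 200.25 + 4.5800 = 207.49 W.
Ideal ⇒ P_in = P_out, so I_p = P_out/V_p = 207.49/120 = 1.73 A.

I_p ≈ 1.73 A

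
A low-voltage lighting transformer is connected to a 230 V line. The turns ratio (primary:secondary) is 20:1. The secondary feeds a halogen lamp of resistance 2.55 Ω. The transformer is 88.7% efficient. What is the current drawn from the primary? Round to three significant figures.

V_s = 230 × 1/20 = 11.500 V.
I_s = V_s/R = 11.500/2.55 = 4.5098 A.
P_out = V_s I_s = 11.500 × 4.5098 = 51.863 W.
P_in = P_out/η = 51.863/0.887 = 58.470 W.
I_p = P_in/V_p = 58.470/230 = 0.254 A.

I_p ≈ 0.254 A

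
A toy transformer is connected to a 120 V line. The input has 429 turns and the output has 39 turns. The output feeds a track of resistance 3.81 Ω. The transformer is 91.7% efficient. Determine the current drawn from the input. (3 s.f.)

V_out = 120 × 39/429 = 10.909 V.
I_out = V_out/R = 10.909/3.81 = 2.8633 A.
P_out = V_out I_out = 10.909 × 2.8633 = 31.236 W.
P_in = P_out/η = 31.236/0.917 = 34.063 W.
I_in = P_in/V_in = 34.063/120 = 0.284 A.

I_in ≈ 0.284 A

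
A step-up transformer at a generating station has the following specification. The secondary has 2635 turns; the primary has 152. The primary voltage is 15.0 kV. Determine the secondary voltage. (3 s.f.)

V_s ≈ 260000 V

V_s/V_p = N_s/N_p, so V_s = 15000 × 2635/152 = 260000 V.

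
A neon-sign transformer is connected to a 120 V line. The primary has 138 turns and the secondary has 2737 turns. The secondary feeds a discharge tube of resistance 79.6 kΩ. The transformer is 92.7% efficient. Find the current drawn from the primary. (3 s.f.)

V_s = 120 × 2737/138 = 2380.0 V.
I_s = V_s/R = 2380.0/79600 = 0.029899 A.
P_out = V_s I_s = 2380.0 × 0.029899 = 71.161 W.
P_in = P_out/η = 71.161/0.927 = 76.765 W.
I_p = P_in/V_p = 76.765/120 = 0.640 A.

I_p ≈ 0.640 A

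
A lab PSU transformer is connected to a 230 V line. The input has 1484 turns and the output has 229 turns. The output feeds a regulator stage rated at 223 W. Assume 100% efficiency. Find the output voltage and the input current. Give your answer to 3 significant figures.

V_out = V_in × N_out/N_in = 230 × 229/1484 = 35.492 V.
I_out = P/V_out = 223/35.492 = 6.2831 A.
I_in = I_out × N_out/N_in = 6.2831 × 229/1484 = 0.970 A.

V_out ≈ 35.5 V, I_in ≈ 0.970 A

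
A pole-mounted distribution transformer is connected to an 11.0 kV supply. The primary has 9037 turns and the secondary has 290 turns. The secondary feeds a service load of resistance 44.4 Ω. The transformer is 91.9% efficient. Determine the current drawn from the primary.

I_p ≈ 0.278 A

V_s = 11000 × 290/9037 = 352.99 V.
I_s = V_s/R = 352.99/44.4 = 7.9503 A.
P_out = V_s I_s = 352.99 × 7.9503 = 2806.4 W.
P_in = P_out/η = 2806.4/0.919 = 3053.8 W.
I_p = P_in/V_p = 3053.8/11000 = 0.278 A.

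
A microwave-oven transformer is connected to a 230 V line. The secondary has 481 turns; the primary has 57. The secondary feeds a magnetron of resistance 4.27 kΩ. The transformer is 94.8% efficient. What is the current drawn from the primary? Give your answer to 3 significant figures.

I_p ≈ 4.05 A

V_s = 230 × 481/57 = 1940.9 V.
I_s = V_s/R = 1940.9/4270 = 0.45454 A.
P_out = V_s I_s = 1940.9 × 0.45454 = 882.20 W.
P_in = P_out/η = 882.20/0.948 = 930.59 W.
I_p = P_in/V_p = 930.59/230 = 4.05 A.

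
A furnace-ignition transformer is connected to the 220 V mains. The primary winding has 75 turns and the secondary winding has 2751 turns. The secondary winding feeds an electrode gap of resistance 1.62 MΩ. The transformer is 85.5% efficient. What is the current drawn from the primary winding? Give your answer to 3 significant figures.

V_s = 220 × 2751/75 = 8069.6 V.
I_s = V_s/R = 8069.6/(1.62×10^6) = 0.0049812 A.
P_out = V_s I_s = 8069.6 × 0.0049812 = 40.197 W.
P_in = P_out/η = 40.197/0.855 = 47.014 W.
I_p = P_in/V_p = 47.014/220 = 0.214 A.

I_p ≈ 0.214 A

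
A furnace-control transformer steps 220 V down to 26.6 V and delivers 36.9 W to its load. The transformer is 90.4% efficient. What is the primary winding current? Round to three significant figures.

P_in = P_out/η = 36.9/0.904 = 40.819 W.
I_p = P_in/V_p = 40.819/220 = 0.186 A.

I_p ≈ 0.186 A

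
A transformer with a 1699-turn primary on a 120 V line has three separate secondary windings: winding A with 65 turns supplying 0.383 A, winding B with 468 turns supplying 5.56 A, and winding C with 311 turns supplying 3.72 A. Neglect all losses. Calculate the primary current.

V_A = 120 × 65/1699 = 4.5909 V; V_B = 120 × 468/1699 = 33.055 V; V_C = 120 × 311/1699 = 21.966 V.
P_out = V_A I_A + V_B I_B + V_C I_C = 4.5909×0.383 + 33.055×5.56 + 21.966×3.72 = 1.7583 + 183.78 + 81.713 = 267.26 W.
Ideal ⇒ P_in = P_out, so I_p = P_out/V_p = 267.26/120 = 2.23 A.

I_p ≈ 2.23 A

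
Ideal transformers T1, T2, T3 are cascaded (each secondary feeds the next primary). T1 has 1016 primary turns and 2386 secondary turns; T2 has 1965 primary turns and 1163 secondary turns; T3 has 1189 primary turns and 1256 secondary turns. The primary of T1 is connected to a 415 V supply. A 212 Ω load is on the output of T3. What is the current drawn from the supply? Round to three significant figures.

I_supply ≈ 4.22 A

Secondary of T1: V = 415.00 × 2386/1016 = 974.60 V.
Secondary of T2: V = 974.60 × 1163/1965 = 576.82 V.
Secondary of T3: V = 576.82 × 1256/1189 = 609.33 V.
I_load = 609.33/212 = 2.8742 A, so P_out = 609.33 × 2.8742 = 1751.3 W.
All ideal ⇒ P_in = P_out, so I_supply = 1751.3/415 = 4.22 A.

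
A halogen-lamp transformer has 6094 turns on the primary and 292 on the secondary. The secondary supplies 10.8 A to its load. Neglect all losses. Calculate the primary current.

I_p ≈ 0.517 A

For an ideal transformer I_p/I_s = N_s/N_p, so I_p = 10.8 × 292/6094 = 0.517 A.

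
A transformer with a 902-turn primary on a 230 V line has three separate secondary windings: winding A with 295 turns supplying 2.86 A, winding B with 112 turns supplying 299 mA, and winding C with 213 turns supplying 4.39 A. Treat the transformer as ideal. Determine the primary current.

I_p ≈ 2.01 A

V_A = 230 × 295/902 = 75.222 V; V_B = 230 × 112/902 = 28.559 V; V_C = 230 × 213/902 = 54.313 V.
P_out = V_A I_A + V_B I_B + V_C I_C = 75.222×2.86 + 28.559×0.299 + 54.313×4.39 = 215.13 + 8.5391 + 238.43 = 462.11 W.
Ideal ⇒ P_in = P_out, so I_p = P_out/V_p = 462.11/230 = 2.01 A.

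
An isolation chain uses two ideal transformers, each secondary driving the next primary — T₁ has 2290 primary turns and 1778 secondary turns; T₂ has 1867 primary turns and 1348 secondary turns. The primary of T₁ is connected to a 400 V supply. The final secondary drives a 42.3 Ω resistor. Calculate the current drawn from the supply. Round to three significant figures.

I_supply ≈ 2.97 A

After T₁: V = 400.00 × 1778/2290 = 310.57 V.
After T₂: V = 310.57 × 1348/1867 = 224.23 V.
I_load = 224.23/42.3 = 5.3010 A, so P_out = 224.23 × 5.3010 = 1188.7 W.
All ideal ⇒ P_in = P_out, so I_supply = 1188.7/400 = 2.97 A.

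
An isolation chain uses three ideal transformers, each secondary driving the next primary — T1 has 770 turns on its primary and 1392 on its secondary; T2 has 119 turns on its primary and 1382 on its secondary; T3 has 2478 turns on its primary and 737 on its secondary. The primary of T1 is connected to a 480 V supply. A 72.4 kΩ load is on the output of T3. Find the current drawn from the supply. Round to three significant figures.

Secondary of T1: V = 480.00 × 1392/770 = 867.74 V.
Secondary of T2: V = 867.74 × 1382/119 = 10077 V.
Secondary of T3: V = 10077 × 737/2478 = 2997.2 V.
I_load = 2997.2/72400 = 0.041398 A, so P_out = 2997.2 × 0.041398 = 124.08 W.
All ideal ⇒ P_in = P_out, so I_supply = 124.08/480 = 0.258 A.

I_supply ≈ 0.258 A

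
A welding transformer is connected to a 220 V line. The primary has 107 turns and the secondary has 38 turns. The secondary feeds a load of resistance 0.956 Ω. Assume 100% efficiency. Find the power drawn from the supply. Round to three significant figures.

V_s = V_p × N_s/N_p = 220 × 38/107 = 78.131 V.
I_s = V_s/R = 78.131/0.956 = 81.727 A.
I_p = I_s × N_s/N_p = 81.727 × 38/107 = 29.024 A.
P = V_p I_p = 220 × 29.024 = 6390 W.

P ≈ 6390 W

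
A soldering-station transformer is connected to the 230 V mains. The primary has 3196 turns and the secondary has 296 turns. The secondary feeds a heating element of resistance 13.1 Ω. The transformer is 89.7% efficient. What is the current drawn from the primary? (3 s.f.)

I_p ≈ 0.168 A

V_s = 230 × 296/3196 = 21.302 V.
I_s = V_s/R = 21.302/13.1 = 1.6261 A.
P_out = V_s I_s = 21.302 × 1.6261 = 34.638 W.
P_in = P_out/η = 34.638/0.897 = 38.616 W.
I_p = P_in/V_p = 38.616/230 = 0.168 A.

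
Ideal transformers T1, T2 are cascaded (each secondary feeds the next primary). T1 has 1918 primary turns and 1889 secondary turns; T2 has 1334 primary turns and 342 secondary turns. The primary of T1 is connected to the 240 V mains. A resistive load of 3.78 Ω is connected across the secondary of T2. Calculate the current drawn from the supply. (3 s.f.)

I_supply ≈ 4.05 A

After T1: V = 240.00 × 1889/1918 = 236.37 V.
After T2: V = 236.37 × 342/1334 = 60.599 V.
I_load = 60.599/3.78 = 16.031 A, so P_out = 60.599 × 16.031 = 971.49 W.
All ideal ⇒ P_in = P_out, so I_supply = 971.49/240 = 4.05 A.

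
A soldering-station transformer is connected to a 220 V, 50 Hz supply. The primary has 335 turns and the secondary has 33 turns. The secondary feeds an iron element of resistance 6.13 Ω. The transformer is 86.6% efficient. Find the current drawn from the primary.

I_p ≈ 0.402 A

V_s = 220 × 33/335 = 21.672 V.
I_s = V_s/R = 21.672/6.13 = 3.5353 A.
P_out = V_s I_s = 21.672 × 3.5353 = 76.617 W.
P_in = P_out/η = 76.617/0.866 = 88.472 W.
I_p = P_in/V_p = 88.472/220 = 0.402 A.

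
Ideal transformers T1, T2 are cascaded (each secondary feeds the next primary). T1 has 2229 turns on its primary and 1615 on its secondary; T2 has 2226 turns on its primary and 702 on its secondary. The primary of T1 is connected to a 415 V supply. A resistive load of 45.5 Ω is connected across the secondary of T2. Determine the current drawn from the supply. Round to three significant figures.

I_supply ≈ 0.476 A

After T1: V = 415.00 × 1615/2229 = 300.68 V.
After T2: V = 300.68 × 702/2226 = 94.825 V.
I_load = 94.825/45.5 = 2.0841 A, so P_out = 94.825 × 2.0841 = 197.62 W.
All ideal ⇒ P_in = P_out, so I_supply = 197.62/415 = 0.476 A.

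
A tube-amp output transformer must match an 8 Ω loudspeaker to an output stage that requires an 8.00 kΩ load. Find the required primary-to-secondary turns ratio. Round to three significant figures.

N_p/N_s ≈ 31.6

Z_p/Z_s = (N_p/N_s)², so N_p/N_s = √(8000/8) = √1000 = 31.6.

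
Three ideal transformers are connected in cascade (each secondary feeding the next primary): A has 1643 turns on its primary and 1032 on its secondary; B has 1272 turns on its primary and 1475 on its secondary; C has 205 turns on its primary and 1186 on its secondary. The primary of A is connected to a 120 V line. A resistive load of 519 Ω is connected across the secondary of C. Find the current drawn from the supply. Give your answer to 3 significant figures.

After A: V = 120.00 × 1032/1643 = 75.374 V.
After B: V = 75.374 × 1475/1272 = 87.403 V.
After C: V = 87.403 × 1186/205 = 505.66 V.
I_load = 505.66/519 = 0.97430 A, so P_out = 505.66 × 0.97430 = 492.66 W.
All ideal ⇒ P_in = P_out, so I_supply = 492.66/120 = 4.11 A.

I_supply ≈ 4.11 A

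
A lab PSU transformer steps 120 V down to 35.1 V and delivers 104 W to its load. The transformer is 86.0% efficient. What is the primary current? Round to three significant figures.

P_in = P_out/η = 104/0.860 = 120.93 W.
I_p = P_in/V_p = 120.93/120 = 1.01 A.

I_p ≈ 1.01 A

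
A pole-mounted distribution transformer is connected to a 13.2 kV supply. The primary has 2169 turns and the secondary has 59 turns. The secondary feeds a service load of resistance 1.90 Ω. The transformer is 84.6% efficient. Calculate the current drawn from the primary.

V_s = 13200 × 59/2169 = 359.06 V.
I_s = V_s/R = 359.06/1.90 = 188.98 A.
P_out = V_s I_s = 359.06 × 188.98 = 67855 W.
P_in = P_out/η = 67855/0.846 = 80206 W.
I_p = P_in/V_p = 80206/13200 = 6.08 A.

I_p ≈ 6.08 A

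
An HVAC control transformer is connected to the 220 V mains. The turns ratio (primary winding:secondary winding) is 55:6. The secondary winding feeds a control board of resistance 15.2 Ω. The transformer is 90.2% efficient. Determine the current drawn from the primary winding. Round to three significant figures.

V_s = 220 × 6/55 = 24.000 V.
I_s = V_s/R = 24.000/15.2 = 1.5789 A.
P_out = V_s I_s = 24.000 × 1.5789 = 37.895 W.
P_in = P_out/η = 37.895/0.902 = 42.012 W.
I_p = P_in/V_p = 42.012/220 = 0.191 A.

I_p ≈ 0.191 A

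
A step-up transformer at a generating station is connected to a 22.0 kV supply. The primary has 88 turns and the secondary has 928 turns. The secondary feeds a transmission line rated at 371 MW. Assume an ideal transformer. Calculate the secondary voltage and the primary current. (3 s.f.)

V_s = V_p × N_s/N_p = 22000 × 928/88 = 232000 V.
I_s = P/V_s = 3.71×10^8/232000 = 1599.1 A.
I_p = I_s × N_s/N_p = 1599.1 × 928/88 = 16900 A.

V_s ≈ 232000 V, I_p ≈ 16900 A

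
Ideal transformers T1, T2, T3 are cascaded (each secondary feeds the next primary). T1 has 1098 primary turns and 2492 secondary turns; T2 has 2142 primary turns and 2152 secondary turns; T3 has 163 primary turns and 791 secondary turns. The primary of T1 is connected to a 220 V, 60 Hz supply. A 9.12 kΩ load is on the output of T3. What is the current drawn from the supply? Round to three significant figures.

After T1: V = 220.00 × 2492/1098 = 499.31 V.
After T2: V = 499.31 × 2152/2142 = 501.64 V.
After T3: V = 501.64 × 791/163 = 2434.3 V.
I_load = 2434.3/9120 = 0.26692 A, so P_out = 2434.3 × 0.26692 = 649.78 W.
All ideal ⇒ P_in = P_out, so I_supply = 649.78/220 = 2.95 A.

I_supply ≈ 2.95 A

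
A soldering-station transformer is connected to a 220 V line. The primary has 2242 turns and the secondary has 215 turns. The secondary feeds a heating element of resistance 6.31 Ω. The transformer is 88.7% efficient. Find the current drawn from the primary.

V_s = 220 × 215/2242 = 21.097 V.
I_s = V_s/R = 21.097/6.31 = 3.3435 A.
P_out = V_s I_s = 21.097 × 3.3435 = 70.538 W.
P_in = P_out/η = 70.538/0.887 = 79.524 W.
I_p = P_in/V_p = 79.524/220 = 0.361 A.

I_p ≈ 0.361 A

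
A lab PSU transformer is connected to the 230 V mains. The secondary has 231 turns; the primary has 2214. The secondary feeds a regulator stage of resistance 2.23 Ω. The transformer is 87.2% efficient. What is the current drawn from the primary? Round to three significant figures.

I_p ≈ 1.29 A

V_s = 230 × 231/2214 = 23.997 V.
I_s = V_s/R = 23.997/2.23 = 10.761 A.
P_out = V_s I_s = 23.997 × 10.761 = 258.24 W.
P_in = P_out/η = 258.24/0.872 = 296.14 W.
I_p = P_in/V_p = 296.14/230 = 1.29 A.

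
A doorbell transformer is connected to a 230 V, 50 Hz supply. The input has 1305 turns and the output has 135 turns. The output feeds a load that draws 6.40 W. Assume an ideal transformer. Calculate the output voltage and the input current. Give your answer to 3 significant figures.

V_out = V_in × N_out/N_in = 230 × 135/1305 = 23.793 V.
I_out = P/V_out = 6.40/23.793 = 0.26899 A.
I_in = I_out × N_out/N_in = 0.26899 × 135/1305 = 0.0278 A.

V_out ≈ 23.8 V, I_in ≈ 0.0278 A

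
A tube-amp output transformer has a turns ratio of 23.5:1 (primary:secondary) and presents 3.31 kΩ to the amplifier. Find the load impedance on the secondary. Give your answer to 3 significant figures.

Z_s = Z_p/(N_p/N_s)² = 3310/23.5² = 5.99 Ω.

Z_s ≈ 5.99 Ω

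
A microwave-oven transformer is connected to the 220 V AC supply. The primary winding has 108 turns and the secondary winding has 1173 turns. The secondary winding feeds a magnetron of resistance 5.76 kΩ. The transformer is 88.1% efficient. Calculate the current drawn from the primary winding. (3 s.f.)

I_p ≈ 5.11 A

V_s = 220 × 1173/108 = 2389.4 V.
I_s = V_s/R = 2389.4/5760 = 0.41483 A.
P_out = V_s I_s = 2389.4 × 0.41483 = 991.22 W.
P_in = P_out/η = 991.22/0.881 = 1125.1 W.
I_p = P_in/V_p = 1125.1/220 = 5.11 A.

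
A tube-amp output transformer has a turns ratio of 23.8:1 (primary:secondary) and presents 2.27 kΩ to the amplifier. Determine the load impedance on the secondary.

Z_s ≈ 4.01 Ω

Z_s = Z_p/(N_p/N_s)² = 2270/23.8² = 4.01 Ω.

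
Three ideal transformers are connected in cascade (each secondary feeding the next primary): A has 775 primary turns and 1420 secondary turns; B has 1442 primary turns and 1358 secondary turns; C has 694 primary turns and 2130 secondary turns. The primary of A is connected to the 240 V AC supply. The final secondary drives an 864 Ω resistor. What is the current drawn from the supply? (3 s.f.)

I_supply ≈ 7.79 A

Secondary of A: V = 240.00 × 1420/775 = 439.74 V.
Secondary of B: V = 439.74 × 1358/1442 = 414.13 V.
Secondary of C: V = 414.13 × 2130/694 = 1271.0 V.
I_load = 1271.0/864 = 1.4711 A, so P_out = 1271.0 × 1.4711 = 1869.8 W.
All ideal ⇒ P_in = P_out, so I_supply = 1869.8/240 = 7.79 A.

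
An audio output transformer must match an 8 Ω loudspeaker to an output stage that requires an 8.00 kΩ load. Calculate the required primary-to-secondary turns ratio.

N_p/N_s ≈ 31.6

Z_p/Z_s = (N_p/N_s)², so N_p/N_s = √(8000/8) = √1000 = 31.6.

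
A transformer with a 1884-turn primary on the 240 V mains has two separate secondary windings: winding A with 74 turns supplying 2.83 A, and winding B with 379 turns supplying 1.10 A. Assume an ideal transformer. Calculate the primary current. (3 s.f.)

I_p ≈ 0.332 A

V_A = 240 × 74/1884 = 9.4268 V; V_B = 240 × 379/1884 = 48.280 V.
P_out = V_A I_A + V_B I_B = 9.4268×2.83 + 48.280×1.10 = 26.678 + 53.108 = 79.786 W.
Ideal ⇒ P_in = P_out, so I_p = P_out/V_p = 79.786/240 = 0.332 A.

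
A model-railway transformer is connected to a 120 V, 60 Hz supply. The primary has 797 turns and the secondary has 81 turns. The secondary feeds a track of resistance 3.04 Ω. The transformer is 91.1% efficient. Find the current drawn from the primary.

V_s = 120 × 81/797 = 12.196 V.
I_s = V_s/R = 12.196/3.04 = 4.0118 A.
P_out = V_s I_s = 12.196 × 4.0118 = 48.926 W.
P_in = P_out/η = 48.926/0.911 = 53.706 W.
I_p = P_in/V_p = 53.706/120 = 0.448 A.

I_p ≈ 0.448 A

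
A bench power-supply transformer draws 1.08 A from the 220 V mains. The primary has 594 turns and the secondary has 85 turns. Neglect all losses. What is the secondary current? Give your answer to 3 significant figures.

I_s/I_p = N_p/N_s, so I_s = 1.08 × 594/85 = 7.55 A.

I_s ≈ 7.55 A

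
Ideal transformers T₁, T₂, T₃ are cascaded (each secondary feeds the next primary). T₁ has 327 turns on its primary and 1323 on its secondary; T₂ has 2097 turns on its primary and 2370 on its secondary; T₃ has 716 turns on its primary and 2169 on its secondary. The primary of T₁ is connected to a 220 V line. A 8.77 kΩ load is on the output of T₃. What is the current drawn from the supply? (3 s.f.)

After T₁: V = 220.00 × 1323/327 = 890.09 V.
After T₂: V = 890.09 × 2370/2097 = 1006.0 V.
After T₃: V = 1006.0 × 2169/716 = 3047.4 V.
I_load = 3047.4/8770 = 0.34748 A, so P_out = 3047.4 × 0.34748 = 1058.9 W.
All ideal ⇒ P_in = P_out, so I_supply = 1058.9/220 = 4.81 A.

I_supply ≈ 4.81 A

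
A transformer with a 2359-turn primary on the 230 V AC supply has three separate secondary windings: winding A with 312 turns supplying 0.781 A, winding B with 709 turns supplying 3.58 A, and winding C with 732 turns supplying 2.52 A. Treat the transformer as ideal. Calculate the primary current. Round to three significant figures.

I_p ≈ 1.96 A

V_A = 230 × 312/2359 = 30.420 V; V_B = 230 × 709/2359 = 69.127 V; V_C = 230 × 732/2359 = 71.369 V.
P_out = V_A I_A + V_B I_B + V_C I_C = 30.420×0.781 + 69.127×3.58 + 71.369×2.52 = 23.758 + 247.47 + 179.85 = 451.08 W.
Ideal ⇒ P_in = P_out, so I_p = P_out/V_p = 451.08/230 = 1.96 A.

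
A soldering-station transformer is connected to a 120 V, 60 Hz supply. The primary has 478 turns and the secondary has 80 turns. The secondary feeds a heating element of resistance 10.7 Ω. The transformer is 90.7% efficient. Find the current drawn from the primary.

V_s = 120 × 80/478 = 20.084 V.
I_s = V_s/R = 20.084/10.7 = 1.8770 A.
P_out = V_s I_s = 20.084 × 1.8770 = 37.697 W.
P_in = P_out/η = 37.697/0.907 = 41.562 W.
I_p = P_in/V_p = 41.562/120 = 0.346 A.

I_p ≈ 0.346 A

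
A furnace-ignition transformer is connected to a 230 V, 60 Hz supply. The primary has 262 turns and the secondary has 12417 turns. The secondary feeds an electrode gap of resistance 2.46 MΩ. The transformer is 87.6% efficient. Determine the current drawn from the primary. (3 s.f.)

V_s = 230 × 12417/262 = 10900 V.
I_s = V_s/R = 10900/(2.46×10^6) = 0.0044311 A.
P_out = V_s I_s = 10900 × 0.0044311 = 48.300 W.
P_in = P_out/η = 48.300/0.876 = 55.138 W.
I_p = P_in/V_p = 55.138/230 = 0.240 A.

I_p ≈ 0.240 A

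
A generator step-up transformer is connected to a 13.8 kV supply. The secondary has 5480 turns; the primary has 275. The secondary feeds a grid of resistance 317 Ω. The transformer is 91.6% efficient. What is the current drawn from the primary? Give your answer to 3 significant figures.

V_s = 13800 × 5480/275 = 275000 V.
I_s = V_s/R = 275000/317 = 867.50 A.
P_out = V_s I_s = 275000 × 867.50 = 2.3856×10^8 W.
P_in = P_out/η = 2.3856×10^8/0.916 = 2.6043×10^8 W.
I_p = P_in/V_p = 2.6043×10^8/13800 = 18900 A.

I_p ≈ 18900 A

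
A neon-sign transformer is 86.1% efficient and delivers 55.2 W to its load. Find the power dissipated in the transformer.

P_loss ≈ 8.91 W

P_in = P_out/η = 55.2/0.861 = 64.1115 W.
P_loss = P_in − P_out = 64.1115 − 55.2 = 8.91 W.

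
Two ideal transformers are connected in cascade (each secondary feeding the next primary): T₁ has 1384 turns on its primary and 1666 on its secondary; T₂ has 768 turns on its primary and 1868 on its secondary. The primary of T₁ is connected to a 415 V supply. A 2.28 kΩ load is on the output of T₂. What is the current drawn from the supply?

After T₁: V = 415.00 × 1666/1384 = 499.56 V.
After T₂: V = 499.56 × 1868/768 = 1215.1 V.
I_load = 1215.1/2280 = 0.53293 A, so P_out = 1215.1 × 0.53293 = 647.55 W.
All ideal ⇒ P_in = P_out, so I_supply = 647.55/415 = 1.56 A.

I_supply ≈ 1.56 A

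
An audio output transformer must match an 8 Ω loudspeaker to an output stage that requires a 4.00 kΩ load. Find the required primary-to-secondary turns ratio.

Z_p/Z_s = (N_p/N_s)², so N_p/N_s = √(4000/8) = √500 = 22.4.

N_p/N_s ≈ 22.4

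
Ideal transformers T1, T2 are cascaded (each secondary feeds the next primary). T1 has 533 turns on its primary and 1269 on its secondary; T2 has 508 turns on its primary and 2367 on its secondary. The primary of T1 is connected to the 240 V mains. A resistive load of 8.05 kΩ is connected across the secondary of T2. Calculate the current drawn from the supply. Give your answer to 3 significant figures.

After T1: V = 240.00 × 1269/533 = 571.41 V.
After T2: V = 571.41 × 2367/508 = 2662.4 V.
I_load = 2662.4/8050 = 0.33074 A, so P_out = 2662.4 × 0.33074 = 880.57 W.
All ideal ⇒ P_in = P_out, so I_supply = 880.57/240 = 3.67 A.

I_supply ≈ 3.67 A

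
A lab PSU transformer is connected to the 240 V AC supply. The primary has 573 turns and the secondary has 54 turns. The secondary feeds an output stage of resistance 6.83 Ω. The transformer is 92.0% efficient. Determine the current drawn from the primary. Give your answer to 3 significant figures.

I_p ≈ 0.339 A

V_s = 240 × 54/573 = 22.618 V.
I_s = V_s/R = 22.618/6.83 = 3.3115 A.
P_out = V_s I_s = 22.618 × 3.3115 = 74.900 W.
P_in = P_out/η = 74.900/0.920 = 81.413 W.
I_p = P_in/V_p = 81.413/240 = 0.339 A.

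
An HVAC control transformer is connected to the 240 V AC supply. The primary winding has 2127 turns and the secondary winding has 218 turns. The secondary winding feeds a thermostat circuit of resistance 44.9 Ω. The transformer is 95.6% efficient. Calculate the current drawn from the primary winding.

I_p ≈ 0.0587 A

V_s = 240 × 218/2127 = 24.598 V.
I_s = V_s/R = 24.598/44.9 = 0.54784 A.
P_out = V_s I_s = 24.598 × 0.54784 = 13.476 W.
P_in = P_out/η = 13.476/0.956 = 14.096 W.
I_p = P_in/V_p = 14.096/240 = 0.0587 A.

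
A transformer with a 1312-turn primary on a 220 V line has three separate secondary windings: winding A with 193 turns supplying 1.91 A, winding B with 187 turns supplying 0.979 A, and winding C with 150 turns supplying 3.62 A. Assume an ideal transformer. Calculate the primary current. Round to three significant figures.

I_p ≈ 0.834 A

V_A = 220 × 193/1312 = 32.363 V; V_B = 220 × 187/1312 = 31.357 V; V_C = 220 × 150/1312 = 25.152 V.
P_out = V_A I_A + V_B I_B + V_C I_C = 32.363×1.91 + 31.357×0.979 + 25.152×3.62 = 61.813 + 30.698 + 91.052 = 183.56 W.
Ideal ⇒ P_in = P_out, so I_p = P_out/V_p = 183.56/220 = 0.834 A.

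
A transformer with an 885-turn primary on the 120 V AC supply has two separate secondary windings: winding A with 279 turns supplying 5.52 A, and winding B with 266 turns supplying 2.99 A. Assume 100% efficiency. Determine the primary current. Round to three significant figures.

V_A = 120 × 279/885 = 37.831 V; V_B = 120 × 266/885 = 36.068 V.
P_out = V_A I_A + V_B I_B = 37.831×5.52 + 36.068×2.99 = 208.82 + 107.84 = 316.67 W.
Ideal ⇒ P_in = P_out, so I_p = P_out/V_p = 316.67/120 = 2.64 A.

I_p ≈ 2.64 A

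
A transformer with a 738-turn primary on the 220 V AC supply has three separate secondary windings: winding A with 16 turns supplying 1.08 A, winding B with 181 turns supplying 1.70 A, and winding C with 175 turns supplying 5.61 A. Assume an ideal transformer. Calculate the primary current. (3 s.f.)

I_p ≈ 1.77 A

V_A = 220 × 16/738 = 4.7696 V; V_B = 220 × 181/738 = 53.957 V; V_C = 220 × 175/738 = 52.168 V.
P_out = V_A I_A + V_B I_B + V_C I_C = 4.7696×1.08 + 53.957×1.70 + 52.168×5.61 = 5.1512 + 91.726 + 292.66 = 389.54 W.
Ideal ⇒ P_in = P_out, so I_p = P_out/V_p = 389.54/220 = 1.77 A.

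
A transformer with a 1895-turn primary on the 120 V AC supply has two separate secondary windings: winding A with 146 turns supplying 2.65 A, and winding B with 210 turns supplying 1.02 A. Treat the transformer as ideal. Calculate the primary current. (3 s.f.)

I_p ≈ 0.317 A

V_A = 120 × 146/1895 = 9.2454 V; V_B = 120 × 210/1895 = 13.298 V.
P_out = V_A I_A + V_B I_B = 9.2454×2.65 + 13.298×1.02 = 24.500 + 13.564 = 38.064 W.
Ideal ⇒ P_in = P_out, so I_p = P_out/V_p = 38.064/120 = 0.317 A.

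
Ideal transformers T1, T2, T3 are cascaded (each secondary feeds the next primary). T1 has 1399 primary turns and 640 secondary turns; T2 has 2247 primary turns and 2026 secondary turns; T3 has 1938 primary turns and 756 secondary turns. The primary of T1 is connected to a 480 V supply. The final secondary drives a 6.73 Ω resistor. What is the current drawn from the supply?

Secondary of T1: V = 480.00 × 640/1399 = 219.59 V.
Secondary of T2: V = 219.59 × 2026/2247 = 197.99 V.
Secondary of T3: V = 197.99 × 756/1938 = 77.234 V.
I_load = 77.234/6.73 = 11.476 A, so P_out = 77.234 × 11.476 = 886.34 W.
All ideal ⇒ P_in = P_out, so I_supply = 886.34/480 = 1.85 A.

I_supply ≈ 1.85 A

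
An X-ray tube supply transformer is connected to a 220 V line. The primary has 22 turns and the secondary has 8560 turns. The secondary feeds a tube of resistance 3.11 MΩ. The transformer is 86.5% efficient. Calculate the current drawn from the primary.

I_p ≈ 12.4 A

V_s = 220 × 8560/22 = 85600 V.
I_s = V_s/R = 85600/(3.11×10^6) = 0.027524 A.
P_out = V_s I_s = 85600 × 0.027524 = 2356.1 W.
P_in = P_out/η = 2356.1/0.865 = 2723.8 W.
I_p = P_in/V_p = 2723.8/220 = 12.4 A.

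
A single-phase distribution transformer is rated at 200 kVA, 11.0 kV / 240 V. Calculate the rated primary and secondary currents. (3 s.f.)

I_p = S/V_p = 200000/11000 = 18.2 A.
I_s = S/V_s = 200000/240 = 833 A.

I_p ≈ 18.2 A, I_s ≈ 833 A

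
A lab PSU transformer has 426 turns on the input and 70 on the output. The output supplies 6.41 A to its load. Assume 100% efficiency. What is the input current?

I_in ≈ 1.05 A

For an ideal transformer I_in/I_out = N_out/N_in, so I_in = 6.41 × 70/426 = 1.05 A.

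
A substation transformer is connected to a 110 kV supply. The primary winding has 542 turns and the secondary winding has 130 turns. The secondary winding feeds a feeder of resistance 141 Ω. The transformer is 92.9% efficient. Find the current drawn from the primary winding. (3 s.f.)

I_p ≈ 48.3 A

V_s = 110000 × 130/542 = 26384 V.
I_s = V_s/R = 26384/141 = 187.12 A.
P_out = V_s I_s = 26384 × 187.12 = 4.9369×10^6 W.
P_in = P_out/η = 4.9369×10^6/0.929 = 5.3142×10^6 W.
I_p = P_in/V_p = 5.3142×10^6/110000 = 48.3 A.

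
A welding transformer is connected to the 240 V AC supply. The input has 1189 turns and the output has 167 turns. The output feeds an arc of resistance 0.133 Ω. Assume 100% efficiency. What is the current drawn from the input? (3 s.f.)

I_in ≈ 35.6 A

V_out = V_in × N_out/N_in = 240 × 167/1189 = 33.709 V.
I_out = V_out/R = 33.709/0.133 = 253.45 A.
For an ideal transformer I_in N_in = I_out N_out, so I_in = 253.45 × 167/1189 = 35.6 A.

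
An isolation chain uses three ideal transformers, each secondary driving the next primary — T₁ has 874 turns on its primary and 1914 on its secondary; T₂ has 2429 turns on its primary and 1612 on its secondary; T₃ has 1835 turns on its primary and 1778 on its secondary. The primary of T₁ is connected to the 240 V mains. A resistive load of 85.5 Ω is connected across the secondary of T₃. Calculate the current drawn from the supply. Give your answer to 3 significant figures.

Secondary of T₁: V = 240.00 × 1914/874 = 525.58 V.
Secondary of T₂: V = 525.58 × 1612/2429 = 348.80 V.
Secondary of T₃: V = 348.80 × 1778/1835 = 337.97 V.
I_load = 337.97/85.5 = 3.9528 A, so P_out = 337.97 × 3.9528 = 1335.9 W.
All ideal ⇒ P_in = P_out, so I_supply = 1335.9/240 = 5.57 A.

I_supply ≈ 5.57 A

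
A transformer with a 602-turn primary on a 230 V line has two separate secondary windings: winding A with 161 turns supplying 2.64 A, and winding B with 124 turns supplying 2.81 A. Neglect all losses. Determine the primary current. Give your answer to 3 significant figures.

I_p ≈ 1.28 A

V_A = 230 × 161/602 = 61.512 V; V_B = 230 × 124/602 = 47.375 V.
P_out = V_A I_A + V_B I_B = 61.512×2.64 + 47.375×2.81 = 162.39 + 133.12 = 295.52 W.
Ideal ⇒ P_in = P_out, so I_p = P_out/V_p = 295.52/230 = 1.28 A.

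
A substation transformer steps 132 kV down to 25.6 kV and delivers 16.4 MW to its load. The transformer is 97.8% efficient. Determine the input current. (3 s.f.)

I_in ≈ 127 A

P_in = P_out/η = 1.64×10^7/0.978 = 1.6769×10^7 W.
I_in = P_in/V_in = 1.6769×10^7/132000 = 127 A.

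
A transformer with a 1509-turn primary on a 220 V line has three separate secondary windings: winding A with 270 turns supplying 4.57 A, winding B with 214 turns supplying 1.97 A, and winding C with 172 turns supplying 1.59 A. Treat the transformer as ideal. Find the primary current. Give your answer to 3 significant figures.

V_A = 220 × 270/1509 = 39.364 V; V_B = 220 × 214/1509 = 31.199 V; V_C = 220 × 172/1509 = 25.076 V.
P_out = V_A I_A + V_B I_B + V_C I_C = 39.364×4.57 + 31.199×1.97 + 25.076×1.59 = 179.89 + 61.463 + 39.871 = 281.23 W.
Ideal ⇒ P_in = P_out, so I_p = P_out/V_p = 281.23/220 = 1.28 A.

I_p ≈ 1.28 A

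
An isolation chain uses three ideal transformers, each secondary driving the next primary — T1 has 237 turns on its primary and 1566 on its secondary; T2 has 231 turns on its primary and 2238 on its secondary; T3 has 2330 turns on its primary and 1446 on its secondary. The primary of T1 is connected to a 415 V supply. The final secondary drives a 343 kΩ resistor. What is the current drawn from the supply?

Secondary of T1: V = 415.00 × 1566/237 = 2742.2 V.
Secondary of T2: V = 2742.2 × 2238/231 = 26567 V.
Secondary of T3: V = 26567 × 1446/2330 = 16487 V.
I_load = 16487/343000 = 0.048068 A, so P_out = 16487 × 0.048068 = 792.52 W.
All ideal ⇒ P_in = P_out, so I_supply = 792.52/415 = 1.91 A.

I_supply ≈ 1.91 A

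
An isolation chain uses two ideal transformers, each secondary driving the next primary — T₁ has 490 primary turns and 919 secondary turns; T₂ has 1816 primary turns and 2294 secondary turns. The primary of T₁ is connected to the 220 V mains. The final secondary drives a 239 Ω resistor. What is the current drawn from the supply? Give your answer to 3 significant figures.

After T₁: V = 220.00 × 919/490 = 412.61 V.
After T₂: V = 412.61 × 2294/1816 = 521.22 V.
I_load = 521.22/239 = 2.1808 A, so P_out = 521.22 × 2.1808 = 1136.7 W.
All ideal ⇒ P_in = P_out, so I_supply = 1136.7/220 = 5.17 A.

I_supply ≈ 5.17 A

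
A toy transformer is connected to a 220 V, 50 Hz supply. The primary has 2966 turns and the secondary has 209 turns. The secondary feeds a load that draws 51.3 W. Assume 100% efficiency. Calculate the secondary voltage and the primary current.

V_s = V_p × N_s/N_p = 220 × 209/2966 = 15.502 V.
I_s = P/V_s = 51.3/15.502 = 3.3092 A.
I_p = I_s × N_s/N_p = 3.3092 × 209/2966 = 0.233 A.

V_s ≈ 15.5 V, I_p ≈ 0.233 A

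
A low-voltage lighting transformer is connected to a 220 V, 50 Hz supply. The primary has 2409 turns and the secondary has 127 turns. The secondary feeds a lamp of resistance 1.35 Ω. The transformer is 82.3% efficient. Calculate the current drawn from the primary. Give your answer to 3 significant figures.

I_p ≈ 0.550 A

V_s = 220 × 127/2409 = 11.598 V.
I_s = V_s/R = 11.598/1.35 = 8.5912 A.
P_out = V_s I_s = 11.598 × 8.5912 = 99.643 W.
P_in = P_out/η = 99.643/0.823 = 121.07 W.
I_p = P_in/V_p = 121.07/220 = 0.550 A.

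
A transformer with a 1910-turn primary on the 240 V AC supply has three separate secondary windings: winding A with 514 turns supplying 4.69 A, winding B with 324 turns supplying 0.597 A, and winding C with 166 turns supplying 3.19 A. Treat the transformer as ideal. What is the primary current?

V_A = 240 × 514/1910 = 64.586 V; V_B = 240 × 324/1910 = 40.712 V; V_C = 240 × 166/1910 = 20.859 V.
P_out = V_A I_A + V_B I_B + V_C I_C = 64.586×4.69 + 40.712×0.597 + 20.859×3.19 = 302.91 + 24.305 + 66.539 = 393.75 W.
Ideal ⇒ P_in = P_out, so I_p = P_out/V_p = 393.75/240 = 1.64 A.

I_p ≈ 1.64 A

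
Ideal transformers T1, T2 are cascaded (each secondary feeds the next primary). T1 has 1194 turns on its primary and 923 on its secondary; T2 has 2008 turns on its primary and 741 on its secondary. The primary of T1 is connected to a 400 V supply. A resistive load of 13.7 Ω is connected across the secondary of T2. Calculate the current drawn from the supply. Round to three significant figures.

After T1: V = 400.00 × 923/1194 = 309.21 V.
After T2: V = 309.21 × 741/2008 = 114.11 V.
I_load = 114.11/13.7 = 8.3290 A, so P_out = 114.11 × 8.3290 = 950.39 W.
All ideal ⇒ P_in = P_out, so I_supply = 950.39/400 = 2.38 A.

I_supply ≈ 2.38 A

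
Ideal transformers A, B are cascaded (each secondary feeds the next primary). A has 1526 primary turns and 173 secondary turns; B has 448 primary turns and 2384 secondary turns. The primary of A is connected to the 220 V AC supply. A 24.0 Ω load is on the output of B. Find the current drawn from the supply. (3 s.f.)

I_supply ≈ 3.34 A

Secondary of A: V = 220.00 × 173/1526 = 24.941 V.
Secondary of B: V = 24.941 × 2384/448 = 132.72 V.
I_load = 132.72/24.0 = 5.5301 A, so P_out = 132.72 × 5.5301 = 733.96 W.
All ideal ⇒ P_in = P_out, so I_supply = 733.96/220 = 3.34 A.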